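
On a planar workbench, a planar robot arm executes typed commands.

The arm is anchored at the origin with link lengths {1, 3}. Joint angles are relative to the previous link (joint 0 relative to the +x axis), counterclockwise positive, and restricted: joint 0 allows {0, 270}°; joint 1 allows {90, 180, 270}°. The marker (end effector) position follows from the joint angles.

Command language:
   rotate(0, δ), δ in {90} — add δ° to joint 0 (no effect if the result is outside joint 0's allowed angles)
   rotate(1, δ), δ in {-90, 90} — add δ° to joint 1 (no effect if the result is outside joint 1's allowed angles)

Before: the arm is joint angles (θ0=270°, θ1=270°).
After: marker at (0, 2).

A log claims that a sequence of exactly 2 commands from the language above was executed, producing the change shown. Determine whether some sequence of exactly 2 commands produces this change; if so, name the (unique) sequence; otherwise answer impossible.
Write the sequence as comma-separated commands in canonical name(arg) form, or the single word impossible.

key: order matters: swapping rotate(1, 90) and rotate(1, -90) lands elsewhere
from: joint angles (θ0=270°, θ1=270°)
step 1 (rotate(1, 90)): joint angles (θ0=270°, θ1=270°)
step 2 (rotate(1, -90)): joint angles (θ0=270°, θ1=180°)
all 9 alternatives checked — unique.

rotate(1, 90), rotate(1, -90)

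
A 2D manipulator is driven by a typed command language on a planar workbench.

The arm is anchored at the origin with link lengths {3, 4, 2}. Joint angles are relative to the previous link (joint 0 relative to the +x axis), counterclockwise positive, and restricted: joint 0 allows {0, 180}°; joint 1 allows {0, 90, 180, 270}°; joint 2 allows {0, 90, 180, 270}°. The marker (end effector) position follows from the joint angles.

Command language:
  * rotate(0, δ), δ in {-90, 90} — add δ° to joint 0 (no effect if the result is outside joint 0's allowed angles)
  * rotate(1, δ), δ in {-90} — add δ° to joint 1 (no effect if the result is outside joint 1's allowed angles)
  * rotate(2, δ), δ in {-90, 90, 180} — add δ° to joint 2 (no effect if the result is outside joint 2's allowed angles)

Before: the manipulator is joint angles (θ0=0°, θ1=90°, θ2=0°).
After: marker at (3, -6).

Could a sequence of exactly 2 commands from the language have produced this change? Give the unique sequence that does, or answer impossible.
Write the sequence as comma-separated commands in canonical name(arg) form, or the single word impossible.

initial: joint angles (θ0=0°, θ1=90°, θ2=0°)
step 1 (rotate(1, -90)): joint angles (θ0=0°, θ1=0°, θ2=0°)
step 2 (rotate(1, -90)): joint angles (θ0=0°, θ1=270°, θ2=0°)
all 36 alternatives checked — unique.

rotate(1, -90), rotate(1, -90)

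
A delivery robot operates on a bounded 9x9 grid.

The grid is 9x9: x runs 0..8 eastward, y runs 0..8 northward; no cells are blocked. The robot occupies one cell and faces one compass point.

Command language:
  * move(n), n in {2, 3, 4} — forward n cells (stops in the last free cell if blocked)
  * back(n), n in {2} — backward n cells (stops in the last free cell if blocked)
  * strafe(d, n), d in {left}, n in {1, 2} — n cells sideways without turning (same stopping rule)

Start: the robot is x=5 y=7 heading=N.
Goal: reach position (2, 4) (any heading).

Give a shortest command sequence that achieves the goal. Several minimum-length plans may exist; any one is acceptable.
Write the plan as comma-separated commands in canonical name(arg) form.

strafe(left, 1), move(4), strafe(left, 2), back(2), back(2)

start: x=5 y=7 heading=N
[1] after strafe(left, 1): x=4 y=7 heading=N
[2] after move(4): x=4 y=8 heading=N
[3] after strafe(left, 2): x=2 y=8 heading=N
[4] after back(2): x=2 y=6 heading=N
[5] after back(2): x=2 y=4 heading=N
no 4-step plan works, so 5 is optimal.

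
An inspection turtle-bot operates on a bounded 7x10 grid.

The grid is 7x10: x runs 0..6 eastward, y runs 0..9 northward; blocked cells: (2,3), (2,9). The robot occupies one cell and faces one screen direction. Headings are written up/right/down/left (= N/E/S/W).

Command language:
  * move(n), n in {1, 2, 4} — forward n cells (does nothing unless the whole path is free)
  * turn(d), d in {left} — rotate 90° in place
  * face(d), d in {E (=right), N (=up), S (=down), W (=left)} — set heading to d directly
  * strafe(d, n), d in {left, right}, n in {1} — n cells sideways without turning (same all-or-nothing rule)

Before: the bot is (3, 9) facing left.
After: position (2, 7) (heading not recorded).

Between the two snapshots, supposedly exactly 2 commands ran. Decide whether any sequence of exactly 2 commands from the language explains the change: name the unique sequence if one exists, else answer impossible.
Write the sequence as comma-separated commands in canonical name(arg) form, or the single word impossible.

impossible

no 2-step route produces this change.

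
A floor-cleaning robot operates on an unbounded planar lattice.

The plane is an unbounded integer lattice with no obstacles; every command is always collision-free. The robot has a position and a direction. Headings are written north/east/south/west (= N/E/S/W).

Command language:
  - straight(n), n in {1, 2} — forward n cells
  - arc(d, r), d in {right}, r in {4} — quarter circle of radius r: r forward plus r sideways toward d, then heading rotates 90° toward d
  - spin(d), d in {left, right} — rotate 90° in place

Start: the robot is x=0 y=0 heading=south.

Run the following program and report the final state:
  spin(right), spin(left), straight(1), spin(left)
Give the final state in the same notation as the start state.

from: x=0 y=0 heading=south
1. spin(right) → x=0 y=0 heading=west
2. spin(left) → x=0 y=0 heading=south
3. straight(1) → x=0 y=-1 heading=south
4. spin(left) → x=0 y=-1 heading=east

x=0 y=-1 heading=east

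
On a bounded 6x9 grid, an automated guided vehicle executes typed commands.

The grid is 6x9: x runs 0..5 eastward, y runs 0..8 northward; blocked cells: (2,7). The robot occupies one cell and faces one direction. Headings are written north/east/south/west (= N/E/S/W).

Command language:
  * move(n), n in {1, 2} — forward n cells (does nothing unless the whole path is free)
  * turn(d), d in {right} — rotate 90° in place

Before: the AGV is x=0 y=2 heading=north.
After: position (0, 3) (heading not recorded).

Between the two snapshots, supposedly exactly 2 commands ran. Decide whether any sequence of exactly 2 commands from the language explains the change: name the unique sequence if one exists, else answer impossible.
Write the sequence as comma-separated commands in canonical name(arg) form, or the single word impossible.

key: order matters: swapping move(1) and turn(right) lands elsewhere
start: x=0 y=2 heading=north
1. move(1) → x=0 y=3 heading=north
2. turn(right) → x=0 y=3 heading=east
no rival 2-sequence matches.

move(1), turn(right)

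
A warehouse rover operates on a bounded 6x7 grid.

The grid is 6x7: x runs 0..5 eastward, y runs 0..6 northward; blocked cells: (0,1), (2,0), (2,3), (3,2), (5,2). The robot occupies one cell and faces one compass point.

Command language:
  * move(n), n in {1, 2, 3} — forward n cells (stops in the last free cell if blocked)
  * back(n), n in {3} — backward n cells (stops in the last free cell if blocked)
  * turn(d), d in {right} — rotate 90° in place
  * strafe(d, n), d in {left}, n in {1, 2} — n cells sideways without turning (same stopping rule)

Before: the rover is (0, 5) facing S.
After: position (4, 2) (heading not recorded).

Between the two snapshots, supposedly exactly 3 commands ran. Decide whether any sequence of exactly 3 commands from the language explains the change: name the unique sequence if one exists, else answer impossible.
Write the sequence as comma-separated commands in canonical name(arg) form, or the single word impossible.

key: running move(3) before strafe(left, 2) would end elsewhere — order is forced
from: (0, 5) facing S
t=1 strafe(left, 2) ⇒ (2, 5) facing S
t=2 strafe(left, 2) ⇒ (4, 5) facing S
t=3 move(3) ⇒ (4, 2) facing S
no other 3-command option fits: unique.

strafe(left, 2), strafe(left, 2), move(3)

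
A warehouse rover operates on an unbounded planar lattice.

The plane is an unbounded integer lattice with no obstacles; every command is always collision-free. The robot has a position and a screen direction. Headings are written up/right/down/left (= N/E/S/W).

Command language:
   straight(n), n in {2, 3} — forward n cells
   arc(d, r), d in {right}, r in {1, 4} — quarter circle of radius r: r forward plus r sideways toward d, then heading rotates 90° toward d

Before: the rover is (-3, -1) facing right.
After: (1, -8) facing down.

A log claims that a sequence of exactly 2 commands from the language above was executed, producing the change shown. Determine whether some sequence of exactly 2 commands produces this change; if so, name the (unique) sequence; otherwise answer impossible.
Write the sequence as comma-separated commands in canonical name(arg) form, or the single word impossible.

arc(right, 4), straight(3)

key: running straight(3) before arc(right, 4) would end elsewhere — order is forced
start: (-3, -1) facing right
[1] after arc(right, 4): (1, -5) facing down
[2] after straight(3): (1, -8) facing down
all 16 alternatives checked — unique.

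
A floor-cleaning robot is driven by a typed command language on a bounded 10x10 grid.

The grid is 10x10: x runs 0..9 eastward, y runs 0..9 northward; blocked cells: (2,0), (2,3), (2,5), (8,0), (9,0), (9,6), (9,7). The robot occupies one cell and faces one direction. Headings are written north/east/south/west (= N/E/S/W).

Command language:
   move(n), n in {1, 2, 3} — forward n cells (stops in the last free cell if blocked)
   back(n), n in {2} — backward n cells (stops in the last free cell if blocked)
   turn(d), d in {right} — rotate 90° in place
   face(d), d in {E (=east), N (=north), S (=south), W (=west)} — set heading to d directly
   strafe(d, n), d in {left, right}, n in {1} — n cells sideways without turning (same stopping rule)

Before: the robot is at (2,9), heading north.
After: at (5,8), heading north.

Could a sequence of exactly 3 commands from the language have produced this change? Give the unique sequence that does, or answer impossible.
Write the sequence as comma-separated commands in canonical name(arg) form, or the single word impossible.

impossible

all 1331 sequences checked — none match.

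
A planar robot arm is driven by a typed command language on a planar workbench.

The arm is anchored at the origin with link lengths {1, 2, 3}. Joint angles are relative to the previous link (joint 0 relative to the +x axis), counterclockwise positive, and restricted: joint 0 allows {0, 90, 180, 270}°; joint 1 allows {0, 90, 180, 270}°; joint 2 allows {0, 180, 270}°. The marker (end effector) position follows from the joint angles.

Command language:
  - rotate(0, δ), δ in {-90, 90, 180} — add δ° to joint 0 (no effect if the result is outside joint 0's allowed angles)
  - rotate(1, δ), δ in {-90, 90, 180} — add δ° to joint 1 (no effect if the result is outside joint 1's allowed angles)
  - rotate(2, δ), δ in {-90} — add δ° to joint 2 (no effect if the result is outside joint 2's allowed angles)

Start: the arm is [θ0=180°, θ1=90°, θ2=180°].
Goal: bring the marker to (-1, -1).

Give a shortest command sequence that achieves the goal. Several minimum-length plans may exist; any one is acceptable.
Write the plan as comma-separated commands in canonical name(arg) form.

rotate(1, 180)

start: [θ0=180°, θ1=90°, θ2=180°]
t=1 rotate(1, 180) ⇒ [θ0=180°, θ1=270°, θ2=180°]
minimal: 1 command(s), checked below 1.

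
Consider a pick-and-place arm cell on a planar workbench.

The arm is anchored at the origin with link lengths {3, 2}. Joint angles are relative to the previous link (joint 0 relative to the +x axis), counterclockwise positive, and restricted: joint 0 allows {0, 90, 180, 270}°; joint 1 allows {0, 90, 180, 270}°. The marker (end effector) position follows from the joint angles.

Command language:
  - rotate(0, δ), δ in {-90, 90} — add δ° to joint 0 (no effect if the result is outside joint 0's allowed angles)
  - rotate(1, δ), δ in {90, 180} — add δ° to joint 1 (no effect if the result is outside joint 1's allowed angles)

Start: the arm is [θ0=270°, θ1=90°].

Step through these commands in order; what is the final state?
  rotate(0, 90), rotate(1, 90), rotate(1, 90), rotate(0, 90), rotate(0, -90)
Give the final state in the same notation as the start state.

[θ0=0°, θ1=270°]

initial: [θ0=270°, θ1=90°]
t=1 rotate(0, 90) ⇒ [θ0=0°, θ1=90°]
t=2 rotate(1, 90) ⇒ [θ0=0°, θ1=180°]
t=3 rotate(1, 90) ⇒ [θ0=0°, θ1=270°]
t=4 rotate(0, 90) ⇒ [θ0=90°, θ1=270°]
t=5 rotate(0, -90) ⇒ [θ0=0°, θ1=270°]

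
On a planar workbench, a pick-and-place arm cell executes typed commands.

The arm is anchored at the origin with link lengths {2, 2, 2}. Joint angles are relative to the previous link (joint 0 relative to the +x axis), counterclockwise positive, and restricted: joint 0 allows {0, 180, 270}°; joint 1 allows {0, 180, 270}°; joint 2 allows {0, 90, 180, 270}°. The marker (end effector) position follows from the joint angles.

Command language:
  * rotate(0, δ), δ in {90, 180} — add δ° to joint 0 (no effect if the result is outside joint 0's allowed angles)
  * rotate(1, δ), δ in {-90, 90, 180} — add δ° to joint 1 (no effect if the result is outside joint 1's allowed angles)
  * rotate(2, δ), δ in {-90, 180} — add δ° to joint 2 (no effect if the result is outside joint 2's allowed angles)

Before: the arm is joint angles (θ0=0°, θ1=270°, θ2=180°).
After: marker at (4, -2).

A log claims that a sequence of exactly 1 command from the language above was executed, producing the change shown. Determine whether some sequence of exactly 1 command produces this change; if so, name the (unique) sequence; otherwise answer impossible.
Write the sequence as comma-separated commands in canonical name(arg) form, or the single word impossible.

rotate(2, -90)

start: joint angles (θ0=0°, θ1=270°, θ2=180°)
step 1 (rotate(2, -90)): joint angles (θ0=0°, θ1=270°, θ2=90°)
no rival 1-sequence matches.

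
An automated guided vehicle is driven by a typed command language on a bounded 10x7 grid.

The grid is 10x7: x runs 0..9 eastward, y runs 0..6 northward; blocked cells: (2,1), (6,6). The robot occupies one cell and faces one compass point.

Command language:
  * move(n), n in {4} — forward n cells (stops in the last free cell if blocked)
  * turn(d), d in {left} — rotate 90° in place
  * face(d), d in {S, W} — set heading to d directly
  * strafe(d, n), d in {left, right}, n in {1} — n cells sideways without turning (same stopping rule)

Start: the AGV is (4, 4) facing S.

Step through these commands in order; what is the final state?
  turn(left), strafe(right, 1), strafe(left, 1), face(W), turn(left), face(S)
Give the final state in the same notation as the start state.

begin: (4, 4) facing S
step 1 (turn(left)): (4, 4) facing E
step 2 (strafe(right, 1)): (4, 3) facing E
step 3 (strafe(left, 1)): (4, 4) facing E
step 4 (face(W)): (4, 4) facing W
step 5 (turn(left)): (4, 4) facing S
step 6 (face(S)): (4, 4) facing S

(4, 4) facing S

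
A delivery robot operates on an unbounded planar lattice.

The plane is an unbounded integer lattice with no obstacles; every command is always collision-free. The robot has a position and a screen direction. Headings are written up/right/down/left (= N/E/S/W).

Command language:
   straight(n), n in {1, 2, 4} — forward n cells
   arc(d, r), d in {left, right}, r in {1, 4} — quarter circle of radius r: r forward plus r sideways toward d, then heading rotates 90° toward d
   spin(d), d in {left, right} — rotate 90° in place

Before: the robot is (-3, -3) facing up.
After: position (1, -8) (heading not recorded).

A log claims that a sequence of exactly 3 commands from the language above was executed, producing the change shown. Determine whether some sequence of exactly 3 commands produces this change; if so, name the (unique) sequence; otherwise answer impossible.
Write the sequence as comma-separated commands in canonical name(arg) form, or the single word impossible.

spin(right), arc(right, 4), straight(1)

key: order matters: swapping spin(right) and straight(1) lands elsewhere
initial: (-3, -3) facing up
step 1 (spin(right)): (-3, -3) facing right
step 2 (arc(right, 4)): (1, -7) facing down
step 3 (straight(1)): (1, -8) facing down
no other 3-command option fits: unique.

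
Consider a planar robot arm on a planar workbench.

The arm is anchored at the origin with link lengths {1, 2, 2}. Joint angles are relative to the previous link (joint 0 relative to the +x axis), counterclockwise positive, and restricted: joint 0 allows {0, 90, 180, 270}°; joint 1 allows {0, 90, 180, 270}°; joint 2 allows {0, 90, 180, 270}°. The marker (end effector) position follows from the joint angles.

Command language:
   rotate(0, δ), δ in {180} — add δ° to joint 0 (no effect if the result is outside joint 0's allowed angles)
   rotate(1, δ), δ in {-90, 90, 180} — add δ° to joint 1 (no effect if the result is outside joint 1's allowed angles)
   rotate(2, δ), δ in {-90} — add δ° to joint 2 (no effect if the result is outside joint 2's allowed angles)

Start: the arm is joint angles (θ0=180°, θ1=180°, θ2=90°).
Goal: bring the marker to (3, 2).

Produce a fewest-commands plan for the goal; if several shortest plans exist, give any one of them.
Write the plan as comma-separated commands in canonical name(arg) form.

rotate(1, 180), rotate(0, 180)

t0: joint angles (θ0=180°, θ1=180°, θ2=90°)
t=1 rotate(1, 180) ⇒ joint angles (θ0=180°, θ1=0°, θ2=90°)
t=2 rotate(0, 180) ⇒ joint angles (θ0=0°, θ1=0°, θ2=90°)
shorter routes all fall short; 2 is best.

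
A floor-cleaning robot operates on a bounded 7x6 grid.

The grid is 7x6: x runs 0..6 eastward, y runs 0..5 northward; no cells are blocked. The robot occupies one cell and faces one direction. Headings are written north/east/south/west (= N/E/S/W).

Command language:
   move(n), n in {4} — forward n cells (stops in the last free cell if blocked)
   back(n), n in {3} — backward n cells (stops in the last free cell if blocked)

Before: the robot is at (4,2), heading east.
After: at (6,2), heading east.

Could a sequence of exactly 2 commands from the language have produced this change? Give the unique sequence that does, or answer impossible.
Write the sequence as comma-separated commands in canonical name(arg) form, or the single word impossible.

move(4), move(4)

key: the first move(4) runs into the grid edge before its full distance
initial: at (4,2), heading east
1. move(4) → at (6,2), heading east
2. move(4) → at (6,2), heading east
no other 2-command option fits: unique.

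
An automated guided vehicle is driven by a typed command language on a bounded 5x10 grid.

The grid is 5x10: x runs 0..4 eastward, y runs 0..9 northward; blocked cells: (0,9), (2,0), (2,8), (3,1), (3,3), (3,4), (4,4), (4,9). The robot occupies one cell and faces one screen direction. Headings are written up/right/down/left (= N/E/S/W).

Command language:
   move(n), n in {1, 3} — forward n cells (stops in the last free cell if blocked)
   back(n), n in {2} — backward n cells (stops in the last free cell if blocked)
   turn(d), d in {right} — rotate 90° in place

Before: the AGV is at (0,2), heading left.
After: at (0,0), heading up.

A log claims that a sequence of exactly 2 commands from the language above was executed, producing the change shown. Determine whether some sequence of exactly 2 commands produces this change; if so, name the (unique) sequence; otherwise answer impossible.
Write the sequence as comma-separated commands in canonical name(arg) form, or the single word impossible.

key: position moved to (0,0) AND the heading swung to N — translation plus rotation needed
t0: at (0,2), heading left
t=1 turn(right) ⇒ at (0,2), heading up
t=2 back(2) ⇒ at (0,0), heading up
no other 2-command option fits: unique.

turn(right), back(2)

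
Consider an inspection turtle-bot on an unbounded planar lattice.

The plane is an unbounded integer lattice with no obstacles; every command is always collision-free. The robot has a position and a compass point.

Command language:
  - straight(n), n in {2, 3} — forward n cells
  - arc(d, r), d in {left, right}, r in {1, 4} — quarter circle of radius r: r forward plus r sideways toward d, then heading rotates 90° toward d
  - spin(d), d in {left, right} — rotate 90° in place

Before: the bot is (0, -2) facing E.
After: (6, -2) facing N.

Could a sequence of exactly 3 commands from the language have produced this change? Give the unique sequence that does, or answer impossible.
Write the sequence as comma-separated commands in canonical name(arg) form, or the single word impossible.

straight(3), straight(3), spin(left)

key: running spin(left) before straight(3) would end elsewhere — order is forced
initial: (0, -2) facing E
1. straight(3) → (3, -2) facing E
2. straight(3) → (6, -2) facing E
3. spin(left) → (6, -2) facing N
no rival 3-sequence matches.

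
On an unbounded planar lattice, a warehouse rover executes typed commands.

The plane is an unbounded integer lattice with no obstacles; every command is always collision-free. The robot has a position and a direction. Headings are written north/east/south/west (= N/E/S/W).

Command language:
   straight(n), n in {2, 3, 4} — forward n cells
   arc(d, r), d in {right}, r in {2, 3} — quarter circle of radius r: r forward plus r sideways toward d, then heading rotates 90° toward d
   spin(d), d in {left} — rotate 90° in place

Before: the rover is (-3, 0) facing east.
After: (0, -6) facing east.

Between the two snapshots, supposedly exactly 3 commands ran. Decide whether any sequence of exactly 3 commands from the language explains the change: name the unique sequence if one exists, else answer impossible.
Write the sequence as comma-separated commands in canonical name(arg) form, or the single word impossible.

arc(right, 3), straight(3), spin(left)

key: running spin(left) before arc(right, 3) would end elsewhere — order is forced
initial: (-3, 0) facing east
[1] after arc(right, 3): (0, -3) facing south
[2] after straight(3): (0, -6) facing south
[3] after spin(left): (0, -6) facing east
no rival 3-sequence matches.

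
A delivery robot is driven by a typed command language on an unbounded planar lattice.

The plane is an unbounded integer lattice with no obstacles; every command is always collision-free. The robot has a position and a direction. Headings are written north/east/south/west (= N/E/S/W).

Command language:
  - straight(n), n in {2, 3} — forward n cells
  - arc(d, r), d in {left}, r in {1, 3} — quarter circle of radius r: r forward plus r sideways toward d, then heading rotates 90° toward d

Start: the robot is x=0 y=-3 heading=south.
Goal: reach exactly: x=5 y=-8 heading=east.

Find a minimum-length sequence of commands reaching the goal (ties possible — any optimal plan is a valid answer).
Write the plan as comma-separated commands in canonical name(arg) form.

from: x=0 y=-3 heading=south
1. straight(2) → x=0 y=-5 heading=south
2. arc(left, 3) → x=3 y=-8 heading=east
3. straight(2) → x=5 y=-8 heading=east
no 2-step plan works, so 3 is optimal.

straight(2), arc(left, 3), straight(2)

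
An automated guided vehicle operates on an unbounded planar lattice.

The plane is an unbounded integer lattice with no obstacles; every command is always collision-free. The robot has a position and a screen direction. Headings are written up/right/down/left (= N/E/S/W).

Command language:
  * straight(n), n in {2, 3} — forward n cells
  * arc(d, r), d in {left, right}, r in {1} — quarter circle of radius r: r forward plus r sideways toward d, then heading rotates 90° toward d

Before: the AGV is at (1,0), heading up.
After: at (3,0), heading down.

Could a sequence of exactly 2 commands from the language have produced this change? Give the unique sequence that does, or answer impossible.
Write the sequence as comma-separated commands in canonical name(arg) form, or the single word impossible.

key: cell and facing (now S) both changed — the 2 commands mix motion and turning
from: at (1,0), heading up
step 1 (arc(right, 1)): at (2,1), heading right
step 2 (arc(right, 1)): at (3,0), heading down
all 16 alternatives checked — unique.

arc(right, 1), arc(right, 1)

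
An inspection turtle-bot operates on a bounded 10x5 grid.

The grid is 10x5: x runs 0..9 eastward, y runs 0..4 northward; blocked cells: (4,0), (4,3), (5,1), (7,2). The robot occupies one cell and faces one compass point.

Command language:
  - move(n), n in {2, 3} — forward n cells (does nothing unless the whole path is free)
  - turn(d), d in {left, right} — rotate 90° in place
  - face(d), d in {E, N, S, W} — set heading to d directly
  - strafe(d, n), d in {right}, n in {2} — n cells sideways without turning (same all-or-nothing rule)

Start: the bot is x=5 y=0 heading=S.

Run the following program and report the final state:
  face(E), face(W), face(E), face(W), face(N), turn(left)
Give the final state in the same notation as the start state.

x=5 y=0 heading=W

from: x=5 y=0 heading=S
[1] after face(E): x=5 y=0 heading=E
[2] after face(W): x=5 y=0 heading=W
[3] after face(E): x=5 y=0 heading=E
[4] after face(W): x=5 y=0 heading=W
[5] after face(N): x=5 y=0 heading=N
[6] after turn(left): x=5 y=0 heading=W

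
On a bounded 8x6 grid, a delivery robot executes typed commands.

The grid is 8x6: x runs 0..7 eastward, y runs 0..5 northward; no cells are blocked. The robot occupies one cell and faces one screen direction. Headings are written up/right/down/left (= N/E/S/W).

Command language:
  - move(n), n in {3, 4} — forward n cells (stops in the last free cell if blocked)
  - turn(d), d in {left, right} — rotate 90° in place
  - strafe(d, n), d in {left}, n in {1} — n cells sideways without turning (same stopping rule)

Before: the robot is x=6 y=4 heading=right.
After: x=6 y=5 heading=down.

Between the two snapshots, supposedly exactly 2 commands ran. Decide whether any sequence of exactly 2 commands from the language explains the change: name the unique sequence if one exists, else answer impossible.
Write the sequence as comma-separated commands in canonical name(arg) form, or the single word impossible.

strafe(left, 1), turn(right)

key: position moved to (6,5) AND the heading swung to S — translation plus rotation needed
begin: x=6 y=4 heading=right
[1] after strafe(left, 1): x=6 y=5 heading=right
[2] after turn(right): x=6 y=5 heading=down
all 25 alternatives checked — unique.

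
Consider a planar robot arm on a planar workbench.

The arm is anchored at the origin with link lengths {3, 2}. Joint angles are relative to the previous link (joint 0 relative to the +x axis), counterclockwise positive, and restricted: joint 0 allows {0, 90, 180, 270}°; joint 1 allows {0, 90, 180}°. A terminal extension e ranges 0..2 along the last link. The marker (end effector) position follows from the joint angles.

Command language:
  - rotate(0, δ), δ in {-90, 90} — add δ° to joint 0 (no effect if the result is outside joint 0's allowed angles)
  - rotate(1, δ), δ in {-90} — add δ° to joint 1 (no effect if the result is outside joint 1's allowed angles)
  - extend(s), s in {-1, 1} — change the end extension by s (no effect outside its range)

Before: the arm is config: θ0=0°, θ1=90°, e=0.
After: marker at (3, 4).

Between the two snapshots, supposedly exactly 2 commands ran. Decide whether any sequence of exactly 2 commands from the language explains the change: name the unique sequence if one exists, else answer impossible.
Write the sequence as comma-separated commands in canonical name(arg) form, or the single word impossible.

extend(1), extend(1)

t0: config: θ0=0°, θ1=90°, e=0
t=1 extend(1) ⇒ config: θ0=0°, θ1=90°, e=1
t=2 extend(1) ⇒ config: θ0=0°, θ1=90°, e=2
no other 2-command option fits: unique.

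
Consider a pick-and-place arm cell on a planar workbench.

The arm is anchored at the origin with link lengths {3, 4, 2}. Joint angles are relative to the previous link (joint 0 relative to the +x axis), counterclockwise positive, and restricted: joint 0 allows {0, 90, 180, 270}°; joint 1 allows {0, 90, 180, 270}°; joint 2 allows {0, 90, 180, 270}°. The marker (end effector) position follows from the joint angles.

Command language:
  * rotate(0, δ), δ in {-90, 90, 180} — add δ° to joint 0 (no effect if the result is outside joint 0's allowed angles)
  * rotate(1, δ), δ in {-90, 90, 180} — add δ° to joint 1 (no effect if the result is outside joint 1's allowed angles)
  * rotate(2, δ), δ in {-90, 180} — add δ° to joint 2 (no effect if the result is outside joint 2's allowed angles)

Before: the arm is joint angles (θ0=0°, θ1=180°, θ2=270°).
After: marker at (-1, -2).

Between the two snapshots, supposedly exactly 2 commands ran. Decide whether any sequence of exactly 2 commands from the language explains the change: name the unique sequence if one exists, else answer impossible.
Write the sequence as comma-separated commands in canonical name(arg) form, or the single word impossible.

rotate(2, -90), rotate(2, -90)

start: joint angles (θ0=0°, θ1=180°, θ2=270°)
step 1 (rotate(2, -90)): joint angles (θ0=0°, θ1=180°, θ2=180°)
step 2 (rotate(2, -90)): joint angles (θ0=0°, θ1=180°, θ2=90°)
no rival 2-sequence matches.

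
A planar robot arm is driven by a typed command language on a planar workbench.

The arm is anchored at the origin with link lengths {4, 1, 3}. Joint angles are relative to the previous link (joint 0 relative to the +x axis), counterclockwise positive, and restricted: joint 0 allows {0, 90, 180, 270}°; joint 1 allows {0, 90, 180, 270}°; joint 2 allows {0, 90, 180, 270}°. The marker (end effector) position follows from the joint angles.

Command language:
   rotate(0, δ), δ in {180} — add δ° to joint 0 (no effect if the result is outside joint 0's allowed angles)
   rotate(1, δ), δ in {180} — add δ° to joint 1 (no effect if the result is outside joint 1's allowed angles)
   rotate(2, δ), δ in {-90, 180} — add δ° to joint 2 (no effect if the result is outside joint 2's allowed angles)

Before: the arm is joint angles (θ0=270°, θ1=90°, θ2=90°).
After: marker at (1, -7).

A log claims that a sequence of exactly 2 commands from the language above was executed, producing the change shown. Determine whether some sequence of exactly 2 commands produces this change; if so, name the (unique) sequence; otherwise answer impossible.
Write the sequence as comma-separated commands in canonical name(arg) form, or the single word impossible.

start: joint angles (θ0=270°, θ1=90°, θ2=90°)
t=1 rotate(2, -90) ⇒ joint angles (θ0=270°, θ1=90°, θ2=0°)
t=2 rotate(2, -90) ⇒ joint angles (θ0=270°, θ1=90°, θ2=270°)
uniquely the one of 16 2-step routes that fits.

rotate(2, -90), rotate(2, -90)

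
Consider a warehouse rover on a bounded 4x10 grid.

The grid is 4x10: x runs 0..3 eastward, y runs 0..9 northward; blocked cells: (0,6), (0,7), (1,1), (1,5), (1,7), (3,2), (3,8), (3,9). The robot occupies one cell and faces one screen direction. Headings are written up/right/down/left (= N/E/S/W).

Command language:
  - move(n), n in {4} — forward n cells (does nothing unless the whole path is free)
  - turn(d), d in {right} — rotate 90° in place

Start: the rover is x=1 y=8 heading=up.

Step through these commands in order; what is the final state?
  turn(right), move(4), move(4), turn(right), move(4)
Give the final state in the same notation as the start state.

x=1 y=8 heading=down

begin: x=1 y=8 heading=up
t=1 turn(right) ⇒ x=1 y=8 heading=right
t=2 move(4) ⇒ x=1 y=8 heading=right
t=3 move(4) ⇒ x=1 y=8 heading=right
t=4 turn(right) ⇒ x=1 y=8 heading=down
t=5 move(4) ⇒ x=1 y=8 heading=down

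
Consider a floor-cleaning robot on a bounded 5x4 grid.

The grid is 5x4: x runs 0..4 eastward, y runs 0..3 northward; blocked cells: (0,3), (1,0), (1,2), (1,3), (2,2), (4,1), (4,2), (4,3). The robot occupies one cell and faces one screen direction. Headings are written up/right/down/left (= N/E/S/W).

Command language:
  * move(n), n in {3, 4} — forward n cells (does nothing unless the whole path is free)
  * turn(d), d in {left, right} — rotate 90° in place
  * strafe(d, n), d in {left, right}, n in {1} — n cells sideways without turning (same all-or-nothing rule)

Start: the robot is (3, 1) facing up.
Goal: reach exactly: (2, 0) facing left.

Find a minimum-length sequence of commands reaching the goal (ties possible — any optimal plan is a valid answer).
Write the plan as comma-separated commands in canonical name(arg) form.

begin: (3, 1) facing up
t=1 strafe(left, 1) ⇒ (2, 1) facing up
t=2 turn(left) ⇒ (2, 1) facing left
t=3 strafe(left, 1) ⇒ (2, 0) facing left
no 2-step plan works, so 3 is optimal.

strafe(left, 1), turn(left), strafe(left, 1)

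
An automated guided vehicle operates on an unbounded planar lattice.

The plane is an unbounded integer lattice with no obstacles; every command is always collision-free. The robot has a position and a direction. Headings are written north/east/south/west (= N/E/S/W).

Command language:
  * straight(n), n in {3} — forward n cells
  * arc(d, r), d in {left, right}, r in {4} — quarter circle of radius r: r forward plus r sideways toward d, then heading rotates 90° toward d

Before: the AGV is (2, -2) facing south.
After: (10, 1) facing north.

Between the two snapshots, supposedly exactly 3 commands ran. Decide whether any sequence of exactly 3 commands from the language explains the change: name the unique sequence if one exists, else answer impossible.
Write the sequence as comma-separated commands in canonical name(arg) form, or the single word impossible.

key: cell and facing (now N) both changed — the 3 commands mix motion and turning
start: (2, -2) facing south
step 1 (arc(left, 4)): (6, -6) facing east
step 2 (arc(left, 4)): (10, -2) facing north
step 3 (straight(3)): (10, 1) facing north
all 27 alternatives checked — unique.

arc(left, 4), arc(left, 4), straight(3)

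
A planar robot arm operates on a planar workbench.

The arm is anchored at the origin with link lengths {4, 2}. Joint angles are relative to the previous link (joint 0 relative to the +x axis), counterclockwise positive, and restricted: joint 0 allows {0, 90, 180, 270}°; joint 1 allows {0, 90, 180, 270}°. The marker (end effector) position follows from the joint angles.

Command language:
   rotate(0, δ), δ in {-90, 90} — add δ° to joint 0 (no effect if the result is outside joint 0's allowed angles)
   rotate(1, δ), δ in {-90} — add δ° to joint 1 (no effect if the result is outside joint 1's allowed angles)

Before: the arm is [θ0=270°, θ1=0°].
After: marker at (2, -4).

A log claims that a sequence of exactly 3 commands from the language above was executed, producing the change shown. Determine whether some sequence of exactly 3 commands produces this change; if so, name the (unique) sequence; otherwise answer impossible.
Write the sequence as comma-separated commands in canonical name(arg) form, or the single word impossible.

rotate(1, -90), rotate(1, -90), rotate(1, -90)

t0: [θ0=270°, θ1=0°]
1. rotate(1, -90) → [θ0=270°, θ1=270°]
2. rotate(1, -90) → [θ0=270°, θ1=180°]
3. rotate(1, -90) → [θ0=270°, θ1=90°]
uniquely the one of 27 3-step routes that fits.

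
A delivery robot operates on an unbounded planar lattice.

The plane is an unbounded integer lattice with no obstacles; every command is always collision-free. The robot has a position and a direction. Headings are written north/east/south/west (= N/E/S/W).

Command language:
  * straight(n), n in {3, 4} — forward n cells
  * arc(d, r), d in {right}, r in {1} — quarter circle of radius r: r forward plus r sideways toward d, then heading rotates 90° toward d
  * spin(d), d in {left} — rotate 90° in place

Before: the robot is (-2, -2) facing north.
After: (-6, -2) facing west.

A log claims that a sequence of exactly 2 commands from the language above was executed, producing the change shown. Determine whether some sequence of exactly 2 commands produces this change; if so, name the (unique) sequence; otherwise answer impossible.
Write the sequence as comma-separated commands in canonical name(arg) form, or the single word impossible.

spin(left), straight(4)

key: cell and facing (now W) both changed — the 2 commands mix motion and turning
start: (-2, -2) facing north
1. spin(left) → (-2, -2) facing west
2. straight(4) → (-6, -2) facing west
no other 2-command option fits: unique.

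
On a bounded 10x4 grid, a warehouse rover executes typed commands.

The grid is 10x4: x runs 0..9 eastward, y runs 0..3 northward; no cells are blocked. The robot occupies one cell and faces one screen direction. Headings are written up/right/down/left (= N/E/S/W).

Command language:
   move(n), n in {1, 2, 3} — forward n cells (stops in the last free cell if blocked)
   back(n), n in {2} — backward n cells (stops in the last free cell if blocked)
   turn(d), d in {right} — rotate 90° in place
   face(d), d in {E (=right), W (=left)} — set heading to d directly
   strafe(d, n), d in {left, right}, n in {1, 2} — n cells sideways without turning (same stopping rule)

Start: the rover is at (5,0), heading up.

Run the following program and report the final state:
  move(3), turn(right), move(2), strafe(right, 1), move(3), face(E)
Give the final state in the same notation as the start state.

at (9,2), heading right

initial: at (5,0), heading up
[1] after move(3): at (5,3), heading up
[2] after turn(right): at (5,3), heading right
[3] after move(2): at (7,3), heading right
[4] after strafe(right, 1): at (7,2), heading right
[5] after move(3): at (9,2), heading right
[6] after face(E): at (9,2), heading right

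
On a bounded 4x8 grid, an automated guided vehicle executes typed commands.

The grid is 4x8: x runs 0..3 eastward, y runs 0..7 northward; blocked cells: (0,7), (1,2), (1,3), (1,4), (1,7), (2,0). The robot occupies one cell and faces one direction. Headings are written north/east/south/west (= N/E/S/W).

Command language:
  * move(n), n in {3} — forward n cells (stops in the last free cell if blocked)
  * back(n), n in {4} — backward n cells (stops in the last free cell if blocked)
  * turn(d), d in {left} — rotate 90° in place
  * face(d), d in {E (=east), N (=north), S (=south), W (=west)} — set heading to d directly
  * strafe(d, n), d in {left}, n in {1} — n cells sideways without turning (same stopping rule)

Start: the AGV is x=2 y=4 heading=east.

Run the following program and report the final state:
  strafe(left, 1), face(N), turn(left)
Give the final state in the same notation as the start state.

x=2 y=5 heading=west

from: x=2 y=4 heading=east
step 1 (strafe(left, 1)): x=2 y=5 heading=east
step 2 (face(N)): x=2 y=5 heading=north
step 3 (turn(left)): x=2 y=5 heading=west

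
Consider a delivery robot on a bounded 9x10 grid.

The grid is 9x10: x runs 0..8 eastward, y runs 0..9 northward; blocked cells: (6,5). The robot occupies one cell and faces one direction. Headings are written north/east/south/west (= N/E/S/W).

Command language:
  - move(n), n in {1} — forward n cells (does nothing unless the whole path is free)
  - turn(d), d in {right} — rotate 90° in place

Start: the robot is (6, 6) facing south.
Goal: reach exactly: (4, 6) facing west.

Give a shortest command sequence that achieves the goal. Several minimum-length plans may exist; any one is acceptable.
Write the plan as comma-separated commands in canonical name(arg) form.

initial: (6, 6) facing south
1. turn(right) → (6, 6) facing west
2. move(1) → (5, 6) facing west
3. move(1) → (4, 6) facing west
nothing shorter than 3 reaches the goal.

turn(right), move(1), move(1)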